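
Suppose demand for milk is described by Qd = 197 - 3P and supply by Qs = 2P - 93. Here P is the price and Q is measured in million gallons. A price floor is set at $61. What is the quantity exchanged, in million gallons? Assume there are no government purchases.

Setting quantity demanded equal to quantity supplied, 197 - 3P = 2P - 93, gives P* = 58 and Q* = 23.
The floor of 61 is above the equilibrium price 58, so it binds.
At P = 61: Qd = 197 - 3·61 = 14 and Qs = 2·61 - 93 = 29.
The quantity actually transacted is the short side, demand: 14.

14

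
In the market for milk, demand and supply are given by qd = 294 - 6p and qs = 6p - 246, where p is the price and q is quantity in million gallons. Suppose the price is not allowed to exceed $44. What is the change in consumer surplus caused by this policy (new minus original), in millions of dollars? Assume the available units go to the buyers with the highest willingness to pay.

Setting quantity demanded equal to quantity supplied, 294 - 6p = 6p - 246, gives p* = 45 and q* = 24.
The ceiling of 44 is below the equilibrium price 45, so it binds.
At p = 44: qd = 294 - 6·44 = 30 and qs = 6·44 - 246 = 18.
Consumer surplus without the control is ½ · (49 - 45) · 24 = 48.
With the ceiling, 18 units are sold at 44 (assume they go to the highest-value buyers). The demand price at q = 18 is 46, so CS = ½ · [(49 - 44) + (46 - 44)] · 18 = 63.
Change in consumer surplus = 63 - 48 = 15.

15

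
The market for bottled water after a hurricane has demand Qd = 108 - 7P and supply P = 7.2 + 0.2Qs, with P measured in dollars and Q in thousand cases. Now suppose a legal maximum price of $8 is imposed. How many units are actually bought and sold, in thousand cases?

4

Rearranging supply gives Qs = 5P - 36. Equilibrium: 108 - 7P = 5P - 36, so 144 = 12P and P* = 12, Q* = 24.
Because the ceiling (8) lies below the market-clearing price, it is binding.
At P = 8: Qd = 108 - 7·8 = 52 and Qs = 5·8 - 36 = 4.
The quantity actually transacted is the short side, supply: 4.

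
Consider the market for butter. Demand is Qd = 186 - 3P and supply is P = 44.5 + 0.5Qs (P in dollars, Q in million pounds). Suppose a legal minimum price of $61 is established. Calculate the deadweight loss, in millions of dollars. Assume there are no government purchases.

Rearranging supply gives Qs = 2P - 89. In a free market, 186 - 3P = 2P - 89 gives the equilibrium P* = 55, Q* = 21.
Since 61 > 55, the floor is binding.
At P = 61: Qd = 186 - 3·61 = 3 and Qs = 2·61 - 89 = 33.
Quantity traded falls to 3. At Q = 3 the demand price is (186 - 3)/3 = 61 and the supply price is (89 + 3)/2 = 46.
Deadweight loss = ½ · (61 - 46) · (21 - 3) = ½ · 15 · 18 = 135.

135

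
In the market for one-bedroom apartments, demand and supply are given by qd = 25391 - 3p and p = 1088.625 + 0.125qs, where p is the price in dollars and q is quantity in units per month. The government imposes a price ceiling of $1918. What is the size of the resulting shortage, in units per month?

Rearranging supply gives qs = 8p - 8709. In a free market, 25391 - 3p = 8p - 8709 gives the equilibrium p* = 3100, q* = 16091.
The ceiling of 1918 is below the equilibrium price 3100, so it binds.
At p = 1918: qd = 25391 - 3·1918 = 19637 and qs = 8·1918 - 8709 = 6635.
Shortage = qd - qs = 19637 - 6635 = 13002.

13002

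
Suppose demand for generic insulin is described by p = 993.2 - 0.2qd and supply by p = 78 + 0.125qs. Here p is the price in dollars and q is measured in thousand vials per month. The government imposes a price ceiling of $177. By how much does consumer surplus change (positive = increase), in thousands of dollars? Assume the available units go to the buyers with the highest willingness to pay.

-209281.6

Rearranging demand gives qd = 4966 - 5p; rearranging supply gives qs = 8p - 624. Without the control the market clears where 4966 - 5p = 8p - 624, i.e. p* = 430 and q* = 2816.
Because the ceiling (177) lies below the market-clearing price, it is binding.
At p = 177: qd = 4966 - 5·177 = 4081 and qs = 8·177 - 624 = 792.
Consumer surplus without the control is ½ · (993.2 - 430) · 2816 = 792985.6.
With the ceiling, 792 units are sold at 177 (assume they go to the highest-value buyers). The demand price at q = 792 is 834.8, so CS = ½ · [(993.2 - 177) + (834.8 - 177)] · 792 = 583704.
Change in consumer surplus = 583704 - 792985.6 = -209281.6.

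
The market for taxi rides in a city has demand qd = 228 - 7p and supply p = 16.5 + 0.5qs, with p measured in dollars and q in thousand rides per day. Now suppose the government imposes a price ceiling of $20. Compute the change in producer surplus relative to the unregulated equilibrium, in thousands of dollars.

-144

Rearranging supply gives qs = 2p - 33. Without the control the market clears where 228 - 7p = 2p - 33, i.e. p* = 29 and q* = 25.
Since 20 < 29, the ceiling is binding.
At p = 20: qd = 228 - 7·20 = 88 and qs = 2·20 - 33 = 7.
Producer surplus without the control is ½ · (29 - 16.5) · 25 = 156.25.
With the ceiling, producers sell 7 units at 20, so PS = ½ · (20 - 16.5) · 7 = 12.25.
Change in producer surplus = 12.25 - 156.25 = -144.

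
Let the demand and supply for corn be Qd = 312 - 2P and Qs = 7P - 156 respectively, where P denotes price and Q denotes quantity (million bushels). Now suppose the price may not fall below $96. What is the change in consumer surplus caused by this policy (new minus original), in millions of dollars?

Equilibrium: 312 - 2P = 7P - 156, so 468 = 9P and P* = 52, Q* = 208.
Because the floor (96) lies above the market-clearing price, it is binding.
At P = 96: Qd = 312 - 2·96 = 120 and Qs = 7·96 - 156 = 516.
Consumer surplus without the control is ½ · (156 - 52) · 208 = 10816.
With the floor, consumers buy 120 units at 96, so CS = ½ · (156 - 96) · 120 = 3600.
Change in consumer surplus = 3600 - 10816 = -7216.

-7216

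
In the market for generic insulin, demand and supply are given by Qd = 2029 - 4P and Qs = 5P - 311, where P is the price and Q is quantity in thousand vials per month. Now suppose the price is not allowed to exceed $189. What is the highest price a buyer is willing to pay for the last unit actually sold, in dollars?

Equilibrium: 2029 - 4P = 5P - 311, so 2340 = 9P and P* = 260, Q* = 989.
Since 189 < 260, the ceiling is binding.
At P = 189: Qd = 2029 - 4·189 = 1273 and Qs = 5·189 - 311 = 634.
Only 634 units reach the market. On the demand curve, the marginal buyer's willingness to pay at Q = 634 is (2029 - 634)/4 = 348.75.

348.75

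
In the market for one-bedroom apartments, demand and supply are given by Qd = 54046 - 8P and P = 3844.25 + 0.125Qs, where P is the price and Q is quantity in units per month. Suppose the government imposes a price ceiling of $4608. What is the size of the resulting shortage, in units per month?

11072

Rearranging supply gives Qs = 8P - 30754. Equilibrium: 54046 - 8P = 8P - 30754, so 84800 = 16P and P* = 5300, Q* = 11646.
Since 4608 < 5300, the ceiling is binding.
At P = 4608: Qd = 54046 - 8·4608 = 17182 and Qs = 8·4608 - 30754 = 6110.
Shortage = Qd - Qs = 17182 - 6110 = 11072.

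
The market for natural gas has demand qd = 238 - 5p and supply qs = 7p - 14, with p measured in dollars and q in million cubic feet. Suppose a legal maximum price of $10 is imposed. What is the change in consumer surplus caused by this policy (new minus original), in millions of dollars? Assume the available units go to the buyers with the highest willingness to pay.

23.1

In a free market, 238 - 5p = 7p - 14 gives the equilibrium p* = 21, q* = 133.
The ceiling of 10 is below the equilibrium price 21, so it binds.
At p = 10: qd = 238 - 5·10 = 188 and qs = 7·10 - 14 = 56.
Consumer surplus without the control is ½ · (47.6 - 21) · 133 = 1768.9.
With the ceiling, 56 units are sold at 10 (assume they go to the highest-value buyers). The demand price at q = 56 is 36.4, so CS = ½ · [(47.6 - 10) + (36.4 - 10)] · 56 = 1792.
Change in consumer surplus = 1792 - 1768.9 = 23.1.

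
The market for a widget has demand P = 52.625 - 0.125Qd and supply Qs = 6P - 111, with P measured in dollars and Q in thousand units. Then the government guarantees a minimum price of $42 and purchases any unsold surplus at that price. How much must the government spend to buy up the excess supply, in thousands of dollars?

2352

Rearranging demand gives Qd = 421 - 8P. In a free market, 421 - 8P = 6P - 111 gives the equilibrium P* = 38, Q* = 117.
The floor of 42 is above the equilibrium price 38, so it binds.
At P = 42: Qd = 421 - 8·42 = 85 and Qs = 6·42 - 111 = 141.
Surplus = Qs - Qd = 56.
Government expenditure = surplus × support price = 56 × 42 = 2352.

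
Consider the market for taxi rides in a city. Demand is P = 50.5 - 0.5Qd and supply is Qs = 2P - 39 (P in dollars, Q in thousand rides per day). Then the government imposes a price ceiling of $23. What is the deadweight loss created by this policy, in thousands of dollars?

Rearranging demand gives Qd = 101 - 2P. In a free market, 101 - 2P = 2P - 39 gives the equilibrium P* = 35, Q* = 31.
Since 23 < 35, the ceiling is binding.
At P = 23: Qd = 101 - 2·23 = 55 and Qs = 2·23 - 39 = 7.
Quantity traded falls to 7. At Q = 7 the demand price is (101 - 7)/2 = 47 and the supply price is (39 + 7)/2 = 23.
Deadweight loss = ½ · (47 - 23) · (31 - 7) = ½ · 24 · 24 = 288.

288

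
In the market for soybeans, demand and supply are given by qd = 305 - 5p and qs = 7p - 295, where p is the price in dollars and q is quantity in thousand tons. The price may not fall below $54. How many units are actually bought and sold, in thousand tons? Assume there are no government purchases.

In a free market, 305 - 5p = 7p - 295 gives the equilibrium p* = 50, q* = 55.
Because the floor (54) lies above the market-clearing price, it is binding.
At p = 54: qd = 305 - 5·54 = 35 and qs = 7·54 - 295 = 83.
The quantity actually transacted is the short side, demand: 35.

35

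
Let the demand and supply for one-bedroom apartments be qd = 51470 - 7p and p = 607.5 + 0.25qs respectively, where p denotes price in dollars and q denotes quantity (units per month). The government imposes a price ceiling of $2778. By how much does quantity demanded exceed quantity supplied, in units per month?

23342

Rearranging supply gives qs = 4p - 2430. In a free market, 51470 - 7p = 4p - 2430 gives the equilibrium p* = 4900, q* = 17170.
The ceiling of 2778 is below the equilibrium price 4900, so it binds.
At p = 2778: qd = 51470 - 7·2778 = 32024 and qs = 4·2778 - 2430 = 8682.
Shortage = qd - qs = 32024 - 8682 = 23342.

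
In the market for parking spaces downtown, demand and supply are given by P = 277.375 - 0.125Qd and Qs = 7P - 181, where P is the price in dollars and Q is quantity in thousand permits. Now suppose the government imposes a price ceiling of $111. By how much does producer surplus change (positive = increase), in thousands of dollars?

Rearranging demand gives Qd = 2219 - 8P. Setting quantity demanded equal to quantity supplied, 2219 - 8P = 7P - 181, gives P* = 160 and Q* = 939.
The ceiling of 111 is below the equilibrium price 160, so it binds.
At P = 111: Qd = 2219 - 8·111 = 1331 and Qs = 7·111 - 181 = 596.
Producer surplus without the control is ½ · (160 - 181/7) · 939 = 881721/14.
With the ceiling, producers sell 596 units at 111, so PS = ½ · (111 - 181/7) · 596 = 177608/7.
Change in producer surplus = 177608/7 - 881721/14 = -37607.5.

-37607.5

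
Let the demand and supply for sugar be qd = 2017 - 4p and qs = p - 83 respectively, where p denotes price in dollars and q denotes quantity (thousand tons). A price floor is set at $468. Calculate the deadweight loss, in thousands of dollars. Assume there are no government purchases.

23040

Equilibrium: 2017 - 4p = p - 83, so 2100 = 5p and p* = 420, q* = 337.
Since 468 > 420, the floor is binding.
At p = 468: qd = 2017 - 4·468 = 145 and qs = 468 - 83 = 385.
Quantity traded falls to 145. At q = 145 the demand price is (2017 - 145)/4 = 468 and the supply price is 83 + 145 = 228.
Deadweight loss = ½ · (468 - 228) · (337 - 145) = ½ · 240 · 192 = 23040.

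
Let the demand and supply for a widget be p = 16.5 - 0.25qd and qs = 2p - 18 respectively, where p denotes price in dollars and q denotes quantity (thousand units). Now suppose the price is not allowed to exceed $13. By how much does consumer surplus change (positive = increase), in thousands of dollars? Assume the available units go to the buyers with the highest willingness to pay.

Rearranging demand gives qd = 66 - 4p. Equilibrium: 66 - 4p = 2p - 18, so 84 = 6p and p* = 14, q* = 10.
Because the ceiling (13) lies below the market-clearing price, it is binding.
At p = 13: qd = 66 - 4·13 = 14 and qs = 2·13 - 18 = 8.
Consumer surplus without the control is ½ · (16.5 - 14) · 10 = 12.5.
With the ceiling, 8 units are sold at 13 (assume they go to the highest-value buyers). The demand price at q = 8 is 14.5, so CS = ½ · [(16.5 - 13) + (14.5 - 13)] · 8 = 20.
Change in consumer surplus = 20 - 12.5 = 7.5.

7.5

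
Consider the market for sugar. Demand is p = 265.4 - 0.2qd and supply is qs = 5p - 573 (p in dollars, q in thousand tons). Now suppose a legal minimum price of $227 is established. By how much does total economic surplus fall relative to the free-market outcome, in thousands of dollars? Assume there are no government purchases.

Rearranging demand gives qd = 1327 - 5p. Equilibrium: 1327 - 5p = 5p - 573, so 1900 = 10p and p* = 190, q* = 377.
Because the floor (227) lies above the market-clearing price, it is binding.
At p = 227: qd = 1327 - 5·227 = 192 and qs = 5·227 - 573 = 562.
Quantity traded falls to 192. At q = 192 the demand price is (1327 - 192)/5 = 227 and the supply price is (573 + 192)/5 = 153.
Deadweight loss = ½ · (227 - 153) · (377 - 192) = ½ · 74 · 185 = 6845.

6845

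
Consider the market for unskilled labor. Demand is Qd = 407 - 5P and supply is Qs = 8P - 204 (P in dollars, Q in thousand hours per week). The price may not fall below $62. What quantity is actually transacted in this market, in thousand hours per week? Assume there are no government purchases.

In a free market, 407 - 5P = 8P - 204 gives the equilibrium P* = 47, Q* = 172.
Because the floor (62) lies above the market-clearing price, it is binding.
At P = 62: Qd = 407 - 5·62 = 97 and Qs = 8·62 - 204 = 292.
The quantity actually transacted is the short side, demand: 97.

97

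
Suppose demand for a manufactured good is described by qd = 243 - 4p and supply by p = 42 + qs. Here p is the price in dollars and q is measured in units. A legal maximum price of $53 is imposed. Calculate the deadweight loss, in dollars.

Rearranging supply gives qs = p - 42. Setting quantity demanded equal to quantity supplied, 243 - 4p = p - 42, gives p* = 57 and q* = 15.
The ceiling of 53 is below the equilibrium price 57, so it binds.
At p = 53: qd = 243 - 4·53 = 31 and qs = 53 - 42 = 11.
Quantity traded falls to 11. At q = 11 the demand price is (243 - 11)/4 = 58 and the supply price is 42 + 11 = 53.
Deadweight loss = ½ · (58 - 53) · (15 - 11) = ½ · 5 · 4 = 10.

10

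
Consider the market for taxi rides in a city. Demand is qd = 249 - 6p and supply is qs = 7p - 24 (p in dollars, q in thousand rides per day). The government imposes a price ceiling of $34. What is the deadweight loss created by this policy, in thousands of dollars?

0

Setting quantity demanded equal to quantity supplied, 249 - 6p = 7p - 24, gives p* = 21 and q* = 123.
The ceiling of 34 is above the equilibrium price 21, so it is not binding; the market clears at p* = 21, q* = 123.
Since the control does not bind, no trades are prevented and deadweight loss is zero.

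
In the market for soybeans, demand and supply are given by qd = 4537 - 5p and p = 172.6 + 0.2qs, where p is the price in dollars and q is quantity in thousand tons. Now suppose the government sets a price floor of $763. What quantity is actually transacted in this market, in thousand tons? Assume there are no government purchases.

Rearranging supply gives qs = 5p - 863. Equilibrium: 4537 - 5p = 5p - 863, so 5400 = 10p and p* = 540, q* = 1837.
Since 763 > 540, the floor is binding.
At p = 763: qd = 4537 - 5·763 = 722 and qs = 5·763 - 863 = 2952.
The quantity actually transacted is the short side, demand: 722.

722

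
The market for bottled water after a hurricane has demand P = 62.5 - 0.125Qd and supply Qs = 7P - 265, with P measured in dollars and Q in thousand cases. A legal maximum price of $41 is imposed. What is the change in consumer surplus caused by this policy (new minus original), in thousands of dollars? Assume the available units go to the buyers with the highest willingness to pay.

Rearranging demand gives Qd = 500 - 8P. Without the control the market clears where 500 - 8P = 7P - 265, i.e. P* = 51 and Q* = 92.
Because the ceiling (41) lies below the market-clearing price, it is binding.
At P = 41: Qd = 500 - 8·41 = 172 and Qs = 7·41 - 265 = 22.
Consumer surplus without the control is ½ · (62.5 - 51) · 92 = 529.
With the ceiling, 22 units are sold at 41 (assume they go to the highest-value buyers). The demand price at Q = 22 is 59.75, so CS = ½ · [(62.5 - 41) + (59.75 - 41)] · 22 = 442.75.
Change in consumer surplus = 442.75 - 529 = -86.25.

-86.25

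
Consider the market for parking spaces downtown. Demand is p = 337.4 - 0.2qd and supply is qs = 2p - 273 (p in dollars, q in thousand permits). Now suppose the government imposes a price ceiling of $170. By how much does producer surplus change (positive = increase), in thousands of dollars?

-19470

Rearranging demand gives qd = 1687 - 5p. Equilibrium: 1687 - 5p = 2p - 273, so 1960 = 7p and p* = 280, q* = 287.
Since 170 < 280, the ceiling is binding.
At p = 170: qd = 1687 - 5·170 = 837 and qs = 2·170 - 273 = 67.
Producer surplus without the control is ½ · (280 - 136.5) · 287 = 20592.25.
With the ceiling, producers sell 67 units at 170, so PS = ½ · (170 - 136.5) · 67 = 1122.25.
Change in producer surplus = 1122.25 - 20592.25 = -19470.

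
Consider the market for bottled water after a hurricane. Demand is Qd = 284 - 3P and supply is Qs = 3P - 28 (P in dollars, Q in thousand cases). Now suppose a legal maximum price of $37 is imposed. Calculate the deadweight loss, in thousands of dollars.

Setting quantity demanded equal to quantity supplied, 284 - 3P = 3P - 28, gives P* = 52 and Q* = 128.
The ceiling of 37 is below the equilibrium price 52, so it binds.
At P = 37: Qd = 284 - 3·37 = 173 and Qs = 3·37 - 28 = 83.
Quantity traded falls to 83. At Q = 83 the demand price is (284 - 83)/3 = 67 and the supply price is (28 + 83)/3 = 37.
Deadweight loss = ½ · (67 - 37) · (128 - 83) = ½ · 30 · 45 = 675.

675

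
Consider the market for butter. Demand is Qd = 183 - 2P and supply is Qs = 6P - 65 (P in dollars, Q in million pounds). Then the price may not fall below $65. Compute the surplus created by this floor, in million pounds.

In a free market, 183 - 2P = 6P - 65 gives the equilibrium P* = 31, Q* = 121.
Because the floor (65) lies above the market-clearing price, it is binding.
At P = 65: Qd = 183 - 2·65 = 53 and Qs = 6·65 - 65 = 325.
Surplus = Qs - Qd = 325 - 53 = 272.

272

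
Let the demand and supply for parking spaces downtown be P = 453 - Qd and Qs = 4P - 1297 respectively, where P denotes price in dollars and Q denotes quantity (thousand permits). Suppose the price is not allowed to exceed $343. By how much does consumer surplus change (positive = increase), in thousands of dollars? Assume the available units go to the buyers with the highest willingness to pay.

133

Rearranging demand gives Qd = 453 - P. Equilibrium: 453 - P = 4P - 1297, so 1750 = 5P and P* = 350, Q* = 103.
Since 343 < 350, the ceiling is binding.
At P = 343: Qd = 453 - 343 = 110 and Qs = 4·343 - 1297 = 75.
Consumer surplus without the control is ½ · (453 - 350) · 103 = 5304.5.
With the ceiling, 75 units are sold at 343 (assume they go to the highest-value buyers). The demand price at Q = 75 is 378, so CS = ½ · [(453 - 343) + (378 - 343)] · 75 = 5437.5.
Change in consumer surplus = 5437.5 - 5304.5 = 133.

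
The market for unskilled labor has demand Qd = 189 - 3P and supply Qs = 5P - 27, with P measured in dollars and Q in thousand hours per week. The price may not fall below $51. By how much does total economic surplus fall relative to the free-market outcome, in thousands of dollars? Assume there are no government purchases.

Equilibrium: 189 - 3P = 5P - 27, so 216 = 8P and P* = 27, Q* = 108.
Since 51 > 27, the floor is binding.
At P = 51: Qd = 189 - 3·51 = 36 and Qs = 5·51 - 27 = 228.
Quantity traded falls to 36. At Q = 36 the demand price is (189 - 36)/3 = 51 and the supply price is (27 + 36)/5 = 12.6.
Deadweight loss = ½ · (51 - 12.6) · (108 - 36) = ½ · 38.4 · 72 = 1382.4.

1382.4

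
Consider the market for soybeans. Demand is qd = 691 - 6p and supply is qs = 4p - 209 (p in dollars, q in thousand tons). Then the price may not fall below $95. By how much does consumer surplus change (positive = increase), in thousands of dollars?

Without the control the market clears where 691 - 6p = 4p - 209, i.e. p* = 90 and q* = 151.
The floor of 95 is above the equilibrium price 90, so it binds.
At p = 95: qd = 691 - 6·95 = 121 and qs = 4·95 - 209 = 171.
Consumer surplus without the control is ½ · (691/6 - 90) · 151 = 22801/12.
With the floor, consumers buy 121 units at 95, so CS = ½ · (691/6 - 95) · 121 = 14641/12.
Change in consumer surplus = 14641/12 - 22801/12 = -680.

-680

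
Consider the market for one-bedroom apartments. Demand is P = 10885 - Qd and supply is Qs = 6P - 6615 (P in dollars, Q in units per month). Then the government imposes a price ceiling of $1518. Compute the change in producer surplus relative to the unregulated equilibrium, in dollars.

-5341098

Rearranging demand gives Qd = 10885 - P. Without the control the market clears where 10885 - P = 6P - 6615, i.e. P* = 2500 and Q* = 8385.
Since 1518 < 2500, the ceiling is binding.
At P = 1518: Qd = 10885 - 1518 = 9367 and Qs = 6·1518 - 6615 = 2493.
Producer surplus without the control is ½ · (2500 - 1102.5) · 8385 = 5859018.75.
With the ceiling, producers sell 2493 units at 1518, so PS = ½ · (1518 - 1102.5) · 2493 = 517920.75.
Change in producer surplus = 517920.75 - 5859018.75 = -5341098.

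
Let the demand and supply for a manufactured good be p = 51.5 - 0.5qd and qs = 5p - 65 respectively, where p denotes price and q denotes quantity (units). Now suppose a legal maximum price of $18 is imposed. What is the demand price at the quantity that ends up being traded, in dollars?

Rearranging demand gives qd = 103 - 2p. Setting quantity demanded equal to quantity supplied, 103 - 2p = 5p - 65, gives p* = 24 and q* = 55.
The ceiling of 18 is below the equilibrium price 24, so it binds.
At p = 18: qd = 103 - 2·18 = 67 and qs = 5·18 - 65 = 25.
Only 25 units reach the market. On the demand curve, the marginal buyer's willingness to pay at q = 25 is (103 - 25)/2 = 39.

39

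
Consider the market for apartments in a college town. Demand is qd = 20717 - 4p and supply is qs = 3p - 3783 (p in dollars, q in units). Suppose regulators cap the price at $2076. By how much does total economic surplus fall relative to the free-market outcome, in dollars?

In a free market, 20717 - 4p = 3p - 3783 gives the equilibrium p* = 3500, q* = 6717.
The ceiling of 2076 is below the equilibrium price 3500, so it binds.
At p = 2076: qd = 20717 - 4·2076 = 12413 and qs = 3·2076 - 3783 = 2445.
Quantity traded falls to 2445. At q = 2445 the demand price is (20717 - 2445)/4 = 4568 and the supply price is (3783 + 2445)/3 = 2076.
Deadweight loss = ½ · (4568 - 2076) · (6717 - 2445) = ½ · 2492 · 4272 = 5322912.

5322912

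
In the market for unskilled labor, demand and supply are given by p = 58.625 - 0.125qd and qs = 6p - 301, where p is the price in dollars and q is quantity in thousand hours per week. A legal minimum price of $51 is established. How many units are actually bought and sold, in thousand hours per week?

29

Rearranging demand gives qd = 469 - 8p. Without the control the market clears where 469 - 8p = 6p - 301, i.e. p* = 55 and q* = 29.
Since 51 is below p* = 55, the floor does not bind and the free-market outcome prevails.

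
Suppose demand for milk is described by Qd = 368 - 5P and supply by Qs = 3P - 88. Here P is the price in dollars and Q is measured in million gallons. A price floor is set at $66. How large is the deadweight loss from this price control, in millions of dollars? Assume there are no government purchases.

540

In a free market, 368 - 5P = 3P - 88 gives the equilibrium P* = 57, Q* = 83.
Since 66 > 57, the floor is binding.
At P = 66: Qd = 368 - 5·66 = 38 and Qs = 3·66 - 88 = 110.
Quantity traded falls to 38. At Q = 38 the demand price is (368 - 38)/5 = 66 and the supply price is (88 + 38)/3 = 42.
Deadweight loss = ½ · (66 - 42) · (83 - 38) = ½ · 24 · 45 = 540.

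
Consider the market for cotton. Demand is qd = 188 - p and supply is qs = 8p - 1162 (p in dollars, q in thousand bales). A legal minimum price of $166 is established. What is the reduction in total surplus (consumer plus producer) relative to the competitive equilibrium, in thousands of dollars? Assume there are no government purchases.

144

In a free market, 188 - p = 8p - 1162 gives the equilibrium p* = 150, q* = 38.
The floor of 166 is above the equilibrium price 150, so it binds.
At p = 166: qd = 188 - 166 = 22 and qs = 8·166 - 1162 = 166.
Quantity traded falls to 22. At q = 22 the demand price is 188 - 22 = 166 and the supply price is (1162 + 22)/8 = 148.
Deadweight loss = ½ · (166 - 148) · (38 - 22) = ½ · 18 · 16 = 144.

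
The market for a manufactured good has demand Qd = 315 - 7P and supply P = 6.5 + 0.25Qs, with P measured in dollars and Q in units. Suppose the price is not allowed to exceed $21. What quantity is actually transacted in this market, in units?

58

Rearranging supply gives Qs = 4P - 26. Without the control the market clears where 315 - 7P = 4P - 26, i.e. P* = 31 and Q* = 98.
Because the ceiling (21) lies below the market-clearing price, it is binding.
At P = 21: Qd = 315 - 7·21 = 168 and Qs = 4·21 - 26 = 58.
The quantity actually transacted is the short side, supply: 58.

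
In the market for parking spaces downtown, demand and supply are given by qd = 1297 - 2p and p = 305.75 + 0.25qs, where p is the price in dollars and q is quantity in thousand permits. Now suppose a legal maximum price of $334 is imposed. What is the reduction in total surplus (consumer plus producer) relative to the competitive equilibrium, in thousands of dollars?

Rearranging supply gives qs = 4p - 1223. Setting quantity demanded equal to quantity supplied, 1297 - 2p = 4p - 1223, gives p* = 420 and q* = 457.
Because the ceiling (334) lies below the market-clearing price, it is binding.
At p = 334: qd = 1297 - 2·334 = 629 and qs = 4·334 - 1223 = 113.
Quantity traded falls to 113. At q = 113 the demand price is (1297 - 113)/2 = 592 and the supply price is (1223 + 113)/4 = 334.
Deadweight loss = ½ · (592 - 334) · (457 - 113) = ½ · 258 · 344 = 44376.

44376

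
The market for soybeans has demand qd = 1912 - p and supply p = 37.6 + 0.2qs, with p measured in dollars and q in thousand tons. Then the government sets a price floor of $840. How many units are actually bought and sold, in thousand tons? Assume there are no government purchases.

1072

Rearranging supply gives qs = 5p - 188. Setting quantity demanded equal to quantity supplied, 1912 - p = 5p - 188, gives p* = 350 and q* = 1562.
Because the floor (840) lies above the market-clearing price, it is binding.
At p = 840: qd = 1912 - 840 = 1072 and qs = 5·840 - 188 = 4012.
The quantity actually transacted is the short side, demand: 1072.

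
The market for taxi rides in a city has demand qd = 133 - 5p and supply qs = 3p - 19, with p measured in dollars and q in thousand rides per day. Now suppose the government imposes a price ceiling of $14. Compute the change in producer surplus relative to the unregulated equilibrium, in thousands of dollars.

-152.5

Without the control the market clears where 133 - 5p = 3p - 19, i.e. p* = 19 and q* = 38.
Since 14 < 19, the ceiling is binding.
At p = 14: qd = 133 - 5·14 = 63 and qs = 3·14 - 19 = 23.
Producer surplus without the control is ½ · (19 - 19/3) · 38 = 722/3.
With the ceiling, producers sell 23 units at 14, so PS = ½ · (14 - 19/3) · 23 = 529/6.
Change in producer surplus = 529/6 - 722/3 = -152.5.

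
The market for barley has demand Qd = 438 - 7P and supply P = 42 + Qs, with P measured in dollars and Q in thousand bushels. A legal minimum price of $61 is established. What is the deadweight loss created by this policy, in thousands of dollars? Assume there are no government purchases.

Rearranging supply gives Qs = P - 42. In a free market, 438 - 7P = P - 42 gives the equilibrium P* = 60, Q* = 18.
Since 61 > 60, the floor is binding.
At P = 61: Qd = 438 - 7·61 = 11 and Qs = 61 - 42 = 19.
Quantity traded falls to 11. At Q = 11 the demand price is (438 - 11)/7 = 61 and the supply price is 42 + 11 = 53.
Deadweight loss = ½ · (61 - 53) · (18 - 11) = ½ · 8 · 7 = 28.

28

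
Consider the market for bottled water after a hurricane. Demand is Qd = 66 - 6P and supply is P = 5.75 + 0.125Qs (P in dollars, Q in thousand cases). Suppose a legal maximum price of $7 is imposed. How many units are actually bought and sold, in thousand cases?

Rearranging supply gives Qs = 8P - 46. Equilibrium: 66 - 6P = 8P - 46, so 112 = 14P and P* = 8, Q* = 18.
Since 7 < 8, the ceiling is binding.
At P = 7: Qd = 66 - 6·7 = 24 and Qs = 8·7 - 46 = 10.
The quantity actually transacted is the short side, supply: 10.

10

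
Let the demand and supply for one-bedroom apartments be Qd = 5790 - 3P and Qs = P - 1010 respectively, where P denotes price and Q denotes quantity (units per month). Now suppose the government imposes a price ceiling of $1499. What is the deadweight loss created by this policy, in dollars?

Equilibrium: 5790 - 3P = P - 1010, so 6800 = 4P and P* = 1700, Q* = 690.
Since 1499 < 1700, the ceiling is binding.
At P = 1499: Qd = 5790 - 3·1499 = 1293 and Qs = 1499 - 1010 = 489.
Quantity traded falls to 489. At Q = 489 the demand price is (5790 - 489)/3 = 1767 and the supply price is 1010 + 489 = 1499.
Deadweight loss = ½ · (1767 - 1499) · (690 - 489) = ½ · 268 · 201 = 26934.

26934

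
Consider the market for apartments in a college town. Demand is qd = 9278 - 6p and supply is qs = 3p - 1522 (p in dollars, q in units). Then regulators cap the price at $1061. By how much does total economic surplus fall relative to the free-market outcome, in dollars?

43472.25

Without the control the market clears where 9278 - 6p = 3p - 1522, i.e. p* = 1200 and q* = 2078.
Because the ceiling (1061) lies below the market-clearing price, it is binding.
At p = 1061: qd = 9278 - 6·1061 = 2912 and qs = 3·1061 - 1522 = 1661.
Quantity traded falls to 1661. At q = 1661 the demand price is (9278 - 1661)/6 = 1269.5 and the supply price is (1522 + 1661)/3 = 1061.
Deadweight loss = ½ · (1269.5 - 1061) · (2078 - 1661) = ½ · 208.5 · 417 = 43472.25.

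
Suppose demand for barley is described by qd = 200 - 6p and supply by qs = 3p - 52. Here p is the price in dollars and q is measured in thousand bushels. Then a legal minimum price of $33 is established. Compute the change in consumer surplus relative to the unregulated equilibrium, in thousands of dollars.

-85

Setting quantity demanded equal to quantity supplied, 200 - 6p = 3p - 52, gives p* = 28 and q* = 32.
Because the floor (33) lies above the market-clearing price, it is binding.
At p = 33: qd = 200 - 6·33 = 2 and qs = 3·33 - 52 = 47.
Consumer surplus without the control is ½ · (100/3 - 28) · 32 = 256/3.
With the floor, consumers buy 2 units at 33, so CS = ½ · (100/3 - 33) · 2 = 1/3.
Change in consumer surplus = 1/3 - 256/3 = -85.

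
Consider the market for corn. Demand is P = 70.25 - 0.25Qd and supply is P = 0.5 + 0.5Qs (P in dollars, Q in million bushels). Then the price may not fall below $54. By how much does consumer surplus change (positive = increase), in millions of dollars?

-553

Rearranging demand gives Qd = 281 - 4P; rearranging supply gives Qs = 2P - 1. Setting quantity demanded equal to quantity supplied, 281 - 4P = 2P - 1, gives P* = 47 and Q* = 93.
The floor of 54 is above the equilibrium price 47, so it binds.
At P = 54: Qd = 281 - 4·54 = 65 and Qs = 2·54 - 1 = 107.
Consumer surplus without the control is ½ · (70.25 - 47) · 93 = 1081.125.
With the floor, consumers buy 65 units at 54, so CS = ½ · (70.25 - 54) · 65 = 528.125.
Change in consumer surplus = 528.125 - 1081.125 = -553.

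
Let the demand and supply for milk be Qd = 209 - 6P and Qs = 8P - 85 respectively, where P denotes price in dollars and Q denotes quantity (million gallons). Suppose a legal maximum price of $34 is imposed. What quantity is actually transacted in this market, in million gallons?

83

In a free market, 209 - 6P = 8P - 85 gives the equilibrium P* = 21, Q* = 83.
Since 34 is above P* = 21, the ceiling does not bind and the free-market outcome prevails.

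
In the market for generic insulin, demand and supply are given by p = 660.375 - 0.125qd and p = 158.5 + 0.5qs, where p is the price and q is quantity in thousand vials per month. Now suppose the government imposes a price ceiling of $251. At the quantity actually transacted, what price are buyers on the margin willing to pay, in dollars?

Rearranging demand gives qd = 5283 - 8p; rearranging supply gives qs = 2p - 317. In a free market, 5283 - 8p = 2p - 317 gives the equilibrium p* = 560, q* = 803.
Since 251 < 560, the ceiling is binding.
At p = 251: qd = 5283 - 8·251 = 3275 and qs = 2·251 - 317 = 185.
Only 185 units reach the market. On the demand curve, the marginal buyer's willingness to pay at q = 185 is (5283 - 185)/8 = 637.25.

637.25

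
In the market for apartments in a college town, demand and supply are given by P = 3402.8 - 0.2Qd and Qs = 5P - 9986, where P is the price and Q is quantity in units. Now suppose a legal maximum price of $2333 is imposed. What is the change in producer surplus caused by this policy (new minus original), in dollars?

-952915.5

Rearranging demand gives Qd = 17014 - 5P. In a free market, 17014 - 5P = 5P - 9986 gives the equilibrium P* = 2700, Q* = 3514.
Because the ceiling (2333) lies below the market-clearing price, it is binding.
At P = 2333: Qd = 17014 - 5·2333 = 5349 and Qs = 5·2333 - 9986 = 1679.
Producer surplus without the control is ½ · (2700 - 1997.2) · 3514 = 1234819.6.
With the ceiling, producers sell 1679 units at 2333, so PS = ½ · (2333 - 1997.2) · 1679 = 281904.1.
Change in producer surplus = 281904.1 - 1234819.6 = -952915.5.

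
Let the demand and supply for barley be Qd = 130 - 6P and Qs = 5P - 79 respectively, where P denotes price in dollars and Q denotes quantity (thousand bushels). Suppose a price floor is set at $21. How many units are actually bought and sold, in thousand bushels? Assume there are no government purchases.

Equilibrium: 130 - 6P = 5P - 79, so 209 = 11P and P* = 19, Q* = 16.
Because the floor (21) lies above the market-clearing price, it is binding.
At P = 21: Qd = 130 - 6·21 = 4 and Qs = 5·21 - 79 = 26.
The quantity actually transacted is the short side, demand: 4.

4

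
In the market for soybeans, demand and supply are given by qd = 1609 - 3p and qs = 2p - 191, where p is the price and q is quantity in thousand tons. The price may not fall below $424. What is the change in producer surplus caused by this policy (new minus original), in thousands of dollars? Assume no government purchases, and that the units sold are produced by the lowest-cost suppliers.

12352

Equilibrium: 1609 - 3p = 2p - 191, so 1800 = 5p and p* = 360, q* = 529.
Because the floor (424) lies above the market-clearing price, it is binding.
At p = 424: qd = 1609 - 3·424 = 337 and qs = 2·424 - 191 = 657.
Producer surplus without the control is ½ · (360 - 95.5) · 529 = 69960.25.
With the floor, 337 units are sold at 424. The supply price at q = 337 is 264, so PS = ½ · [(424 - 95.5) + (424 - 264)] · 337 = 82312.25.
Change in producer surplus = 82312.25 - 69960.25 = 12352.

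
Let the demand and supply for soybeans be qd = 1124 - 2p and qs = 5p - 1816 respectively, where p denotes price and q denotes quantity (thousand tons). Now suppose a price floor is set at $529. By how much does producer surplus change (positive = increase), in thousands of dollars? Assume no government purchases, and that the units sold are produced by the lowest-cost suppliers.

In a free market, 1124 - 2p = 5p - 1816 gives the equilibrium p* = 420, q* = 284.
Because the floor (529) lies above the market-clearing price, it is binding.
At p = 529: qd = 1124 - 2·529 = 66 and qs = 5·529 - 1816 = 829.
Producer surplus without the control is ½ · (420 - 363.2) · 284 = 8065.6.
With the floor, 66 units are sold at 529. The supply price at q = 66 is 376.4, so PS = ½ · [(529 - 363.2) + (529 - 376.4)] · 66 = 10507.2.
Change in producer surplus = 10507.2 - 8065.6 = 2441.6.

2441.6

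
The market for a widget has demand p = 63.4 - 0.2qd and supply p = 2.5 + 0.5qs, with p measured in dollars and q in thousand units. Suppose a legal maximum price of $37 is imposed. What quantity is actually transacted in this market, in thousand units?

69

Rearranging demand gives qd = 317 - 5p; rearranging supply gives qs = 2p - 5. Setting quantity demanded equal to quantity supplied, 317 - 5p = 2p - 5, gives p* = 46 and q* = 87.
Because the ceiling (37) lies below the market-clearing price, it is binding.
At p = 37: qd = 317 - 5·37 = 132 and qs = 2·37 - 5 = 69.
The quantity actually transacted is the short side, supply: 69.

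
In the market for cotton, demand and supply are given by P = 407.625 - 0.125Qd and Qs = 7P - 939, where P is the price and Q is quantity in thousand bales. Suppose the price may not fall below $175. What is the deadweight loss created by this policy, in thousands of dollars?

0

Rearranging demand gives Qd = 3261 - 8P. Equilibrium: 3261 - 8P = 7P - 939, so 4200 = 15P and P* = 280, Q* = 1021.
Since 175 is below P* = 280, the floor does not bind and the free-market outcome prevails.
Since the control does not bind, no trades are prevented and deadweight loss is zero.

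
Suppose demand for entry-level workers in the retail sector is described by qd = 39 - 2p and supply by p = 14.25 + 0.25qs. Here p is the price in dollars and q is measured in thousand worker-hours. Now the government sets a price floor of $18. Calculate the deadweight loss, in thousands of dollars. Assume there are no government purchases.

6

Rearranging supply gives qs = 4p - 57. Setting quantity demanded equal to quantity supplied, 39 - 2p = 4p - 57, gives p* = 16 and q* = 7.
Since 18 > 16, the floor is binding.
At p = 18: qd = 39 - 2·18 = 3 and qs = 4·18 - 57 = 15.
Quantity traded falls to 3. At q = 3 the demand price is (39 - 3)/2 = 18 and the supply price is (57 + 3)/4 = 15.
Deadweight loss = ½ · (18 - 15) · (7 - 3) = ½ · 3 · 4 = 6.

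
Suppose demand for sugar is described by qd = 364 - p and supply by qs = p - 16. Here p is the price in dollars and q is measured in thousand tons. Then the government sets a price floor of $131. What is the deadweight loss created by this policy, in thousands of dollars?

Without the control the market clears where 364 - p = p - 16, i.e. p* = 190 and q* = 174.
The floor of 131 is below the equilibrium price 190, so it is not binding; the market clears at p* = 190, q* = 174.
Since the control does not bind, no trades are prevented and deadweight loss is zero.

0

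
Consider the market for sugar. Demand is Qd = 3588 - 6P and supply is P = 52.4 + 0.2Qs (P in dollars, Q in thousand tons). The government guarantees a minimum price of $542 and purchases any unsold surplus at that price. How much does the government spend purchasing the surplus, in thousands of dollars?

1144704

Rearranging supply gives Qs = 5P - 262. Setting quantity demanded equal to quantity supplied, 3588 - 6P = 5P - 262, gives P* = 350 and Q* = 1488.
Because the floor (542) lies above the market-clearing price, it is binding.
At P = 542: Qd = 3588 - 6·542 = 336 and Qs = 5·542 - 262 = 2448.
Surplus = Qs - Qd = 2112.
Government expenditure = surplus × support price = 2112 × 542 = 1144704.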